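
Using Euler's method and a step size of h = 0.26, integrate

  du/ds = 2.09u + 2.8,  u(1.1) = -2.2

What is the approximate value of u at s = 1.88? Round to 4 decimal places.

Euler: u_{n+1} = u_n + h·f(s_n, u_n).
s=1.100000, u=-2.200000: f=-1.798000 → u ← -2.200000 + 0.26·(-1.798000) = -2.667480
s=1.360000, u=-2.667480: f=-2.775033 → u ← -2.667480 + 0.26·(-2.775033) = -3.388989
s=1.620000, u=-3.388989: f=-4.282986 → u ← -3.388989 + 0.26·(-4.282986) = -4.502565
u(1.88) ≈ -4.5026

-4.5026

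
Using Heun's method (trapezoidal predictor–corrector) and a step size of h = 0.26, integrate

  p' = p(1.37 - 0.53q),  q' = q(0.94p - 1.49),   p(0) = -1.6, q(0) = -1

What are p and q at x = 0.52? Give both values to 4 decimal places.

Heun on (p,q): k1 = f(x_n, state_n); k2 = f(x_n + h, state_n + h·k1); state_{n+1} = state_n + (h/2)·(k1 + k2).
0.000000: (-1.600000, -1.000000)
  k1 = (-3.040000, 2.994000)
  predictor → (-2.390400, -0.221560)
  k2 = (-3.555545, 0.827964)
  → (-2.457421, -0.503145)
0.260000: (-2.457421, -0.503145)
  k1 = (-4.021979, 1.911937)
  predictor → (-3.503135, -0.006041)
  k2 = (-4.810511, 0.028893)
  → (-3.605645, -0.250837)
(p(0.52), q(0.52)) ≈ (-3.6056, -0.2508)

-3.6056, -0.2508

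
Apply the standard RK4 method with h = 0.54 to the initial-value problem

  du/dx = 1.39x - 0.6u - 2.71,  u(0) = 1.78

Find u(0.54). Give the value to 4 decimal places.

0.2201

RK4: k1 = f(x_n, u_n); k2 = f(x_n + h/2, u_n + (h/2)·k1); k3 = f(x_n + h/2, u_n + (h/2)·k2); k4 = f(x_n + h, u_n + h·k3); u_{n+1} = u_n + (h/6)·(k1 + 2k2 + 2k3 + k4).
x=0.000000, u=1.780000:
  k1 = f(0.000000, 1.780000) = -3.778000
  k2 = f(0.270000, 0.759940) = -2.790664
  k3 = f(0.270000, 1.026521) = -2.950612
  k4 = f(0.540000, 0.186669) = -2.071402
  u ← 1.780000 + (0.54/6)·(k1 + 2k2 + 2k3 + k4) = 0.220124
u(0.54) ≈ 0.2201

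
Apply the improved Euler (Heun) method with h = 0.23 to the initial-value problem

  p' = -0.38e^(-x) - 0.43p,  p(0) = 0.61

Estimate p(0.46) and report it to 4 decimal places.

Heun: k1 = f(x_n, p_n); k2 = f(x_n + h, p_n + h·k1); p_{n+1} = p_n + (h/2)·(k1 + k2).
x=0.000000, p=0.610000:
  k1 = f(0.000000, 0.610000) = -0.642300
  k2 = f(0.230000, 0.462271) = -0.500699
  p ← 0.610000 + (0.23/2)·(-0.642300 + (-0.500699)) = 0.478555
x=0.230000, p=0.478555:
  k1 = f(0.230000, 0.478555) = -0.507701
  k2 = f(0.460000, 0.361784) = -0.395455
  p ← 0.478555 + (0.23/2)·(-0.507701 + (-0.395455)) = 0.374692
p(0.46) ≈ 0.3747

0.3747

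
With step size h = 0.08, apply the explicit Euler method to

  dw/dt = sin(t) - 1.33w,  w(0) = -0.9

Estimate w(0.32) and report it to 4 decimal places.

-0.5384

Euler: w_{n+1} = w_n + h·f(t_n, w_n).
t=0.000000, w=-0.900000: f=1.197000 → w ← -0.900000 + 0.08·1.197000 = -0.804240
t=0.080000, w=-0.804240: f=1.149554 → w ← -0.804240 + 0.08·1.149554 = -0.712276
t=0.160000, w=-0.712276: f=1.106645 → w ← -0.712276 + 0.08·1.106645 = -0.623744
t=0.240000, w=-0.623744: f=1.067282 → w ← -0.623744 + 0.08·1.067282 = -0.538362
w(0.32) ≈ -0.5384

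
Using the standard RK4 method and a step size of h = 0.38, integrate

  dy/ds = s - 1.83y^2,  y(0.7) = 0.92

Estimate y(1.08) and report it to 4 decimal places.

RK4: k1 = f(s_n, y_n); k2 = f(s_n + h/2, y_n + (h/2)·k1); k3 = f(s_n + h/2, y_n + (h/2)·k2); k4 = f(s_n + h, y_n + h·k3); y_{n+1} = y_n + (h/6)·(k1 + 2k2 + 2k3 + k4).
s=0.700000, y=0.920000:
  k1 = f(0.700000, 0.920000) = -0.848912
  k2 = f(0.890000, 0.758707) = -0.163414
  k3 = f(0.890000, 0.888951) = -0.556129
  k4 = f(1.080000, 0.708671) = 0.160948
  y ← 0.920000 + (0.38/6)·(k1 + 2k2 + 2k3 + k4) = 0.785287
y(1.08) ≈ 0.7853

0.7853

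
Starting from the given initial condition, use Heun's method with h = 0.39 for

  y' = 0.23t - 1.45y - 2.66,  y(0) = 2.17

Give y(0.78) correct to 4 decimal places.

Heun: k1 = f(t_n, y_n); k2 = f(t_n + h, y_n + h·k1); y_{n+1} = y_n + (h/2)·(k1 + k2).
t=0.000000, y=2.170000:
  k1 = f(0.000000, 2.170000) = -5.806500
  k2 = f(0.390000, -0.094535) = -2.433224
  y ← 2.170000 + (0.39/2)·(-5.806500 + (-2.433224)) = 0.563254
t=0.390000, y=0.563254:
  k1 = f(0.390000, 0.563254) = -3.387018
  k2 = f(0.780000, -0.757683) = -1.381959
  y ← 0.563254 + (0.39/2)·(-3.387018 + (-1.381959)) = -0.366697
y(0.78) ≈ -0.3667

-0.3667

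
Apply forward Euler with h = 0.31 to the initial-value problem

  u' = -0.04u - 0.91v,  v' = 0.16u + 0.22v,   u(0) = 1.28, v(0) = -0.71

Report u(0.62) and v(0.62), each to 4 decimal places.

Euler on (u,v): u_{n+1} = u_n + h·u', v_{n+1} = v_n + h·v'.
0.000000: (1.280000, -0.710000); f=(0.594900, 0.048600) → (1.464419, -0.694934)
0.310000: (1.464419, -0.694934); f=(0.573813, 0.081422) → (1.642301, -0.669693)
(u(0.62), v(0.62)) ≈ (1.6423, -0.6697)

1.6423, -0.6697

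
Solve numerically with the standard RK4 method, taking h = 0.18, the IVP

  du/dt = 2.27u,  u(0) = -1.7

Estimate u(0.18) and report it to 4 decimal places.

-2.5578

RK4: k1 = f(t_n, u_n); k2 = f(t_n + h/2, u_n + (h/2)·k1); k3 = f(t_n + h/2, u_n + (h/2)·k2); k4 = f(t_n + h, u_n + h·k3); u_{n+1} = u_n + (h/6)·(k1 + 2k2 + 2k3 + k4).
t=0.000000, u=-1.700000:
  k1 = f(0.000000, -1.700000) = -3.859000
  k2 = f(0.090000, -2.047310) = -4.647394
  k3 = f(0.090000, -2.118265) = -4.808463
  k4 = f(0.180000, -2.565523) = -5.823738
  u ← -1.700000 + (0.18/6)·(k1 + 2k2 + 2k3 + k4) = -2.557834
u(0.18) ≈ -2.5578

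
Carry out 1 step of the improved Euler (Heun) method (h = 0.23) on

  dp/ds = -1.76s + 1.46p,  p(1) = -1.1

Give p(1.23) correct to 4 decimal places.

Heun: k1 = f(s_n, p_n); k2 = f(s_n + h, p_n + h·k1); p_{n+1} = p_n + (h/2)·(k1 + k2).
s=1.000000, p=-1.100000:
  k1 = f(1.000000, -1.100000) = -3.366000
  k2 = f(1.230000, -1.874180) = -4.901103
  p ← -1.100000 + (0.23/2)·(-3.366000 + (-4.901103)) = -2.050717
p(1.23) ≈ -2.0507

-2.0507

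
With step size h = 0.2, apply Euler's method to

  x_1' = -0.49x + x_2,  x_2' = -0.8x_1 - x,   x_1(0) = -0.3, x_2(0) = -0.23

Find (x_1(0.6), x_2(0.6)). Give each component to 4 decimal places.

Euler on (x_1,x_2): x_1_{n+1} = x_1_n + h·x_1', x_2_{n+1} = x_2_n + h·x_2'.
0.000000: (-0.300000, -0.230000); f=(-0.230000, 0.240000) → (-0.346000, -0.182000)
0.200000: (-0.346000, -0.182000); f=(-0.280000, 0.076800) → (-0.402000, -0.166640)
0.400000: (-0.402000, -0.166640); f=(-0.362640, -0.078400) → (-0.474528, -0.182320)
(x_1(0.6), x_2(0.6)) ≈ (-0.4745, -0.1823)

-0.4745, -0.1823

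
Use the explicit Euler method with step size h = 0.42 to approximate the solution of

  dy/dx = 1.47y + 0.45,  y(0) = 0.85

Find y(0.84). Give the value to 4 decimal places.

Euler: y_{n+1} = y_n + h·f(x_n, y_n).
x=0.000000, y=0.850000: f=1.699500 → y ← 0.850000 + 0.42·1.699500 = 1.563790
x=0.420000, y=1.563790: f=2.748771 → y ← 1.563790 + 0.42·2.748771 = 2.718274
y(0.84) ≈ 2.7183

2.7183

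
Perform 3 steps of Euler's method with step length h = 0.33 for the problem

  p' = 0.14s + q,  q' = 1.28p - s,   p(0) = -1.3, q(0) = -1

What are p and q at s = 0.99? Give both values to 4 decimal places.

-2.8698, -3.4623

Euler on (p,q): p_{n+1} = p_n + h·p', q_{n+1} = q_n + h·q'.
0.000000: (-1.300000, -1.000000); f=(-1.000000, -1.664000) → (-1.630000, -1.549120)
0.330000: (-1.630000, -1.549120); f=(-1.502920, -2.416400) → (-2.125964, -2.346532)
0.660000: (-2.125964, -2.346532); f=(-2.254132, -3.381233) → (-2.869827, -3.462339)
(p(0.99), q(0.99)) ≈ (-2.8698, -3.4623)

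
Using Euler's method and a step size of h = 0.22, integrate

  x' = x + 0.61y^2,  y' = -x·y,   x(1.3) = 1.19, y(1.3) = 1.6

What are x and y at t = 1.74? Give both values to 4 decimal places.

2.3775, 0.7146

Euler on (x,y): x_{n+1} = x_n + h·x', y_{n+1} = y_n + h·y'.
1.300000: (1.190000, 1.600000); f=(2.751600, -1.904000) → (1.795352, 1.181120)
1.520000: (1.795352, 1.181120); f=(2.646329, -2.120526) → (2.377544, 0.714604)
(x(1.74), y(1.74)) ≈ (2.3775, 0.7146)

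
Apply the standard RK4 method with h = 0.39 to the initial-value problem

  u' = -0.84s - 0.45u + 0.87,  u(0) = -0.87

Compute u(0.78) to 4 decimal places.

RK4: k1 = f(s_n, u_n); k2 = f(s_n + h/2, u_n + (h/2)·k1); k3 = f(s_n + h/2, u_n + (h/2)·k2); k4 = f(s_n + h, u_n + h·k3); u_{n+1} = u_n + (h/6)·(k1 + 2k2 + 2k3 + k4).
s=0.000000, u=-0.870000:
  k1 = f(0.000000, -0.870000) = 1.261500
  k2 = f(0.195000, -0.624007) = 0.987003
  k3 = f(0.195000, -0.677534) = 1.011090
  k4 = f(0.390000, -0.475675) = 0.756454
  u ← -0.870000 + (0.39/6)·(k1 + 2k2 + 2k3 + k4) = -0.479081
s=0.390000, u=-0.479081:
  k1 = f(0.390000, -0.479081) = 0.757986
  k2 = f(0.585000, -0.331273) = 0.527673
  k3 = f(0.585000, -0.376185) = 0.547883
  k4 = f(0.780000, -0.265406) = 0.334233
  u ← -0.479081 + (0.39/6)·(k1 + 2k2 + 2k3 + k4) = -0.268264
u(0.78) ≈ -0.2683

-0.2683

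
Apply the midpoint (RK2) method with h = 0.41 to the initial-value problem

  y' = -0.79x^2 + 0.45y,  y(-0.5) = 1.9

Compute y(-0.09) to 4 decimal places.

2.2472

Midpoint: k1 = f(x_n, y_n); k2 = f(x_n + h/2, y_n + (h/2)·k1); y_{n+1} = y_n + h·k2.
x=-0.500000, y=1.900000:
  k1 = f(-0.500000, 1.900000) = 0.657500
  k2 = f(-0.295000, 2.034787) = 0.846905
  y ← 1.900000 + 0.41·0.846905 = 2.247231
y(-0.09) ≈ 2.2472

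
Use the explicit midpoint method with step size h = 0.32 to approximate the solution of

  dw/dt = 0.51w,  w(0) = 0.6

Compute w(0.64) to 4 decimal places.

Midpoint: k1 = f(t_n, w_n); k2 = f(t_n + h/2, w_n + (h/2)·k1); w_{n+1} = w_n + h·k2.
t=0.000000, w=0.600000:
  k1 = f(0.000000, 0.600000) = 0.306000
  k2 = f(0.160000, 0.648960) = 0.330970
  w ← 0.600000 + 0.32·0.330970 = 0.705910
t=0.320000, w=0.705910:
  k1 = f(0.320000, 0.705910) = 0.360014
  k2 = f(0.480000, 0.763513) = 0.389391
  w ← 0.705910 + 0.32·0.389391 = 0.830516
w(0.64) ≈ 0.8305

0.8305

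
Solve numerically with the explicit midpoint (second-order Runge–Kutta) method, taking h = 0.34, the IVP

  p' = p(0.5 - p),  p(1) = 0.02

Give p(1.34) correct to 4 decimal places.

Midpoint: k1 = f(t_n, p_n); k2 = f(t_n + h/2, p_n + (h/2)·k1); p_{n+1} = p_n + h·k2.
t=1.000000, p=0.020000:
  k1 = f(1.000000, 0.020000) = 0.009600
  k2 = f(1.170000, 0.021632) = 0.010348
  p ← 0.020000 + 0.34·0.010348 = 0.023518
p(1.34) ≈ 0.0235

0.0235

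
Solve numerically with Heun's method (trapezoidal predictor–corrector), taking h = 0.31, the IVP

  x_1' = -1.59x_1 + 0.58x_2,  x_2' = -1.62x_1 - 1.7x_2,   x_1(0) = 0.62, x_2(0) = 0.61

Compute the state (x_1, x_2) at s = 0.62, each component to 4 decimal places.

Heun on (x_1,x_2): k1 = f(s_n, state_n); k2 = f(s_n + h, state_n + h·k1); state_{n+1} = state_n + (h/2)·(k1 + k2).
0.000000: (0.620000, 0.610000)
  k1 = (-0.632000, -2.041400)
  predictor → (0.424080, -0.022834)
  k2 = (-0.687531, -0.648192)
  → (0.415473, 0.193113)
0.310000: (0.415473, 0.193113)
  k1 = (-0.548596, -1.001358)
  predictor → (0.245408, -0.117308)
  k2 = (-0.458237, -0.198138)
  → (0.259414, 0.007191)
(x_1(0.62), x_2(0.62)) ≈ (0.2594, 0.0072)

0.2594, 0.0072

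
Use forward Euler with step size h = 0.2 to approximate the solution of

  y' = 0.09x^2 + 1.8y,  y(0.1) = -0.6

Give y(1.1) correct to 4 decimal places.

Euler: y_{n+1} = y_n + h·f(x_n, y_n).
x=0.100000, y=-0.600000: f=-1.079100 → y ← -0.600000 + 0.2·(-1.079100) = -0.815820
x=0.300000, y=-0.815820: f=-1.460376 → y ← -0.815820 + 0.2·(-1.460376) = -1.107895
x=0.500000, y=-1.107895: f=-1.971711 → y ← -1.107895 + 0.2·(-1.971711) = -1.502237
x=0.700000, y=-1.502237: f=-2.659927 → y ← -1.502237 + 0.2·(-2.659927) = -2.034223
x=0.900000, y=-2.034223: f=-3.588701 → y ← -2.034223 + 0.2·(-3.588701) = -2.751963
y(1.1) ≈ -2.7520

-2.7520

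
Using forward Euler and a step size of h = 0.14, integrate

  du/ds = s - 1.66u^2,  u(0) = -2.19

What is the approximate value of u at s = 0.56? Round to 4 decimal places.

Euler: u_{n+1} = u_n + h·f(s_n, u_n).
s=0.000000, u=-2.190000: f=-7.961526 → u ← -2.190000 + 0.14·(-7.961526) = -3.304614
s=0.140000, u=-3.304614: f=-17.987982 → u ← -3.304614 + 0.14·(-17.987982) = -5.822931
s=0.280000, u=-5.822931: f=-56.004836 → u ← -5.822931 + 0.14·(-56.004836) = -13.663608
s=0.420000, u=-13.663608: f=-309.492351 → u ← -13.663608 + 0.14·(-309.492351) = -56.992537
u(0.56) ≈ -56.9925

-56.9925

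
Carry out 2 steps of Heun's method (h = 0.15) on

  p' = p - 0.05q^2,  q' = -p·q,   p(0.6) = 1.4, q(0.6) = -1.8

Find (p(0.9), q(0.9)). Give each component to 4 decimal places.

1.8494, -1.1182

Heun on (p,q): k1 = f(t_n, state_n); k2 = f(t_n + h, state_n + h·k1); state_{n+1} = state_n + (h/2)·(k1 + k2).
0.600000: (1.400000, -1.800000)
  k1 = (1.238000, 2.520000)
  predictor → (1.585700, -1.422000)
  k2 = (1.484596, 2.254865)
  → (1.604195, -1.441885)
0.750000: (1.604195, -1.441885)
  k1 = (1.500243, 2.313064)
  predictor → (1.829231, -1.094925)
  k2 = (1.769288, 2.002872)
  → (1.849410, -1.118190)
(p(0.9), q(0.9)) ≈ (1.8494, -1.1182)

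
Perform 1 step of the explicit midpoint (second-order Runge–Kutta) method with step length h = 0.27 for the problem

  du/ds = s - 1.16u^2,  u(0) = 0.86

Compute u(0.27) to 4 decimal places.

0.7230

Midpoint: k1 = f(s_n, u_n); k2 = f(s_n + h/2, u_n + (h/2)·k1); u_{n+1} = u_n + h·k2.
s=0.000000, u=0.860000:
  k1 = f(0.000000, 0.860000) = -0.857936
  k2 = f(0.135000, 0.744179) = -0.507410
  u ← 0.860000 + 0.27·(-0.507410) = 0.722999
u(0.27) ≈ 0.7230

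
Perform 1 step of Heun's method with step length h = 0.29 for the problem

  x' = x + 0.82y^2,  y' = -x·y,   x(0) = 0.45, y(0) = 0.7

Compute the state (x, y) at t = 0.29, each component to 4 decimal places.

0.7186, 0.5928

Heun on (x,y): k1 = f(t_n, state_n); k2 = f(t_n + h, state_n + h·k1); state_{n+1} = state_n + (h/2)·(k1 + k2).
0.000000: (0.450000, 0.700000)
  k1 = (0.851800, -0.315000)
  predictor → (0.697022, 0.608650)
  k2 = (1.000795, -0.424242)
  → (0.718626, 0.592810)
(x(0.29), y(0.29)) ≈ (0.7186, 0.5928)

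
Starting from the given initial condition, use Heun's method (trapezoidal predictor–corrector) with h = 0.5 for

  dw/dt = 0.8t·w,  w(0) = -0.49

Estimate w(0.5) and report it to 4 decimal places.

-0.5390

Heun: k1 = f(t_n, w_n); k2 = f(t_n + h, w_n + h·k1); w_{n+1} = w_n + (h/2)·(k1 + k2).
t=0.000000, w=-0.490000:
  k1 = f(0.000000, -0.490000) = 0.000000
  k2 = f(0.500000, -0.490000) = -0.196000
  w ← -0.490000 + (0.5/2)·(0.000000 + (-0.196000)) = -0.539000
w(0.5) ≈ -0.5390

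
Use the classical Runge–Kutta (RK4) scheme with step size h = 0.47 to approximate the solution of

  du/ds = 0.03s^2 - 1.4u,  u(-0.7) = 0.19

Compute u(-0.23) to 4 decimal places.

0.1007

RK4: k1 = f(s_n, u_n); k2 = f(s_n + h/2, u_n + (h/2)·k1); k3 = f(s_n + h/2, u_n + (h/2)·k2); k4 = f(s_n + h, u_n + h·k3); u_{n+1} = u_n + (h/6)·(k1 + 2k2 + 2k3 + k4).
s=-0.700000, u=0.190000:
  k1 = f(-0.700000, 0.190000) = -0.251300
  k2 = f(-0.465000, 0.130945) = -0.176836
  k3 = f(-0.465000, 0.148444) = -0.201334
  k4 = f(-0.230000, 0.095373) = -0.131935
  u ← 0.190000 + (0.47/6)·(k1 + 2k2 + 2k3 + k4) = 0.100733
u(-0.23) ≈ 0.1007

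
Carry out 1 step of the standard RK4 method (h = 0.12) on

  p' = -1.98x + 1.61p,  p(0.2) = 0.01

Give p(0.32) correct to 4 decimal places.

RK4: k1 = f(x_n, p_n); k2 = f(x_n + h/2, p_n + (h/2)·k1); k3 = f(x_n + h/2, p_n + (h/2)·k2); k4 = f(x_n + h, p_n + h·k3); p_{n+1} = p_n + (h/6)·(k1 + 2k2 + 2k3 + k4).
x=0.200000, p=0.010000:
  k1 = f(0.200000, 0.010000) = -0.379900
  k2 = f(0.260000, -0.012794) = -0.535398
  k3 = f(0.260000, -0.022124) = -0.550419
  k4 = f(0.320000, -0.056050) = -0.723841
  p ← 0.010000 + (0.12/6)·(k1 + 2k2 + 2k3 + k4) = -0.055508
p(0.32) ≈ -0.0555

-0.0555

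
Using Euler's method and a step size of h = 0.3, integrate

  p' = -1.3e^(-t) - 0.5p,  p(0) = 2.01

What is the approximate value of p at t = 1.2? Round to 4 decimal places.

Euler: p_{n+1} = p_n + h·f(t_n, p_n).
t=0.000000, p=2.010000: f=-2.305000 → p ← 2.010000 + 0.3·(-2.305000) = 1.318500
t=0.300000, p=1.318500: f=-1.622314 → p ← 1.318500 + 0.3·(-1.622314) = 0.831806
t=0.600000, p=0.831806: f=-1.129358 → p ← 0.831806 + 0.3·(-1.129358) = 0.492998
t=0.900000, p=0.492998: f=-0.775040 → p ← 0.492998 + 0.3·(-0.775040) = 0.260487
p(1.2) ≈ 0.2605

0.2605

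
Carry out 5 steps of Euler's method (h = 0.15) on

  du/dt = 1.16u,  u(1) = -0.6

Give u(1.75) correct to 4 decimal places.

-1.3381

Euler: u_{n+1} = u_n + h·f(t_n, u_n).
t=1.000000, u=-0.600000: f=-0.696000 → u ← -0.600000 + 0.15·(-0.696000) = -0.704400
t=1.150000, u=-0.704400: f=-0.817104 → u ← -0.704400 + 0.15·(-0.817104) = -0.826966
t=1.300000, u=-0.826966: f=-0.959280 → u ← -0.826966 + 0.15·(-0.959280) = -0.970858
t=1.450000, u=-0.970858: f=-1.126195 → u ← -0.970858 + 0.15·(-1.126195) = -1.139787
t=1.600000, u=-1.139787: f=-1.322153 → u ← -1.139787 + 0.15·(-1.322153) = -1.338110
u(1.75) ≈ -1.3381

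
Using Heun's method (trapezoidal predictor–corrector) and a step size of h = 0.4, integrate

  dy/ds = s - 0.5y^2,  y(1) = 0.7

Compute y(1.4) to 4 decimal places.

Heun: k1 = f(s_n, y_n); k2 = f(s_n + h, y_n + h·k1); y_{n+1} = y_n + (h/2)·(k1 + k2).
s=1.000000, y=0.700000:
  k1 = f(1.000000, 0.700000) = 0.755000
  k2 = f(1.400000, 1.002000) = 0.897998
  y ← 0.700000 + (0.4/2)·(0.755000 + 0.897998) = 1.030600
y(1.4) ≈ 1.0306

1.0306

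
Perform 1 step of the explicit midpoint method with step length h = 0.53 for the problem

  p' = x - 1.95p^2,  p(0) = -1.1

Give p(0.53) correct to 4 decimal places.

-4.0358

Midpoint: k1 = f(x_n, p_n); k2 = f(x_n + h/2, p_n + (h/2)·k1); p_{n+1} = p_n + h·k2.
x=0.000000, p=-1.100000:
  k1 = f(0.000000, -1.100000) = -2.359500
  k2 = f(0.265000, -1.725268) = -5.539268
  p ← -1.100000 + 0.53·(-5.539268) = -4.035812
p(0.53) ≈ -4.0358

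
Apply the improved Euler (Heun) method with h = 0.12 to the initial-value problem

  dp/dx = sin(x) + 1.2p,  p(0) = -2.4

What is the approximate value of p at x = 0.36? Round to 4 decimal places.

-3.6189

Heun: k1 = f(x_n, p_n); k2 = f(x_n + h, p_n + h·k1); p_{n+1} = p_n + (h/2)·(k1 + k2).
x=0.000000, p=-2.400000:
  k1 = f(0.000000, -2.400000) = -2.880000
  k2 = f(0.120000, -2.745600) = -3.175008
  p ← -2.400000 + (0.12/2)·(-2.880000 + (-3.175008)) = -2.763300
x=0.120000, p=-2.763300:
  k1 = f(0.120000, -2.763300) = -3.196248
  k2 = f(0.240000, -3.146850) = -3.538518
  p ← -2.763300 + (0.12/2)·(-3.196248 + (-3.538518)) = -3.167386
x=0.240000, p=-3.167386:
  k1 = f(0.240000, -3.167386) = -3.563161
  k2 = f(0.360000, -3.594966) = -3.961685
  p ← -3.167386 + (0.12/2)·(-3.563161 + (-3.961685)) = -3.618877
p(0.36) ≈ -3.6189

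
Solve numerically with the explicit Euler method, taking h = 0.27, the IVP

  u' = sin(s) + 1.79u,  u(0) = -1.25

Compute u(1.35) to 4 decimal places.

Euler: u_{n+1} = u_n + h·f(s_n, u_n).
s=0.000000, u=-1.250000: f=-2.237500 → u ← -1.250000 + 0.27·(-2.237500) = -1.854125
s=0.270000, u=-1.854125: f=-3.052152 → u ← -1.854125 + 0.27·(-3.052152) = -2.678206
s=0.540000, u=-2.678206: f=-4.279853 → u ← -2.678206 + 0.27·(-4.279853) = -3.833766
s=0.810000, u=-3.833766: f=-6.138155 → u ← -3.833766 + 0.27·(-6.138155) = -5.491068
s=1.080000, u=-5.491068: f=-8.947054 → u ← -5.491068 + 0.27·(-8.947054) = -7.906773
u(1.35) ≈ -7.9068

-7.9068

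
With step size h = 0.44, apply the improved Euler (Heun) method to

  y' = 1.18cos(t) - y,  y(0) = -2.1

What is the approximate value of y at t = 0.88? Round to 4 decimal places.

Heun: k1 = f(t_n, y_n); k2 = f(t_n + h, y_n + h·k1); y_{n+1} = y_n + (h/2)·(k1 + k2).
t=0.000000, y=-2.100000:
  k1 = f(0.000000, -2.100000) = 3.280000
  k2 = f(0.440000, -0.656800) = 1.724407
  y ← -2.100000 + (0.44/2)·(3.280000 + 1.724407) = -0.999030
t=0.440000, y=-0.999030:
  k1 = f(0.440000, -0.999030) = 2.066637
  k2 = f(0.880000, -0.089710) = 0.841548
  y ← -0.999030 + (0.44/2)·(2.066637 + 0.841548) = -0.359230
y(0.88) ≈ -0.3592

-0.3592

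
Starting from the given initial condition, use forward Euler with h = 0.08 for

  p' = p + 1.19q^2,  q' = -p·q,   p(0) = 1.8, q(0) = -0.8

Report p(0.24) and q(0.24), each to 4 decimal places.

Euler on (p,q): p_{n+1} = p_n + h·p', q_{n+1} = q_n + h·q'.
0.000000: (1.800000, -0.800000); f=(2.561600, 1.440000) → (2.004928, -0.684800)
0.080000: (2.004928, -0.684800); f=(2.562980, 1.372975) → (2.209966, -0.574962)
0.160000: (2.209966, -0.574962); f=(2.603358, 1.270647) → (2.418235, -0.473310)
(p(0.24), q(0.24)) ≈ (2.4182, -0.4733)

2.4182, -0.4733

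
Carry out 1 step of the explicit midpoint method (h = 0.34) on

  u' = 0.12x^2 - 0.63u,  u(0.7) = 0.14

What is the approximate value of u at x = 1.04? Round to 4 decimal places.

0.1420

Midpoint: k1 = f(x_n, u_n); k2 = f(x_n + h/2, u_n + (h/2)·k1); u_{n+1} = u_n + h·k2.
x=0.700000, u=0.140000:
  k1 = f(0.700000, 0.140000) = -0.029400
  k2 = f(0.870000, 0.135002) = 0.005777
  u ← 0.140000 + 0.34·0.005777 = 0.141964
u(1.04) ≈ 0.1420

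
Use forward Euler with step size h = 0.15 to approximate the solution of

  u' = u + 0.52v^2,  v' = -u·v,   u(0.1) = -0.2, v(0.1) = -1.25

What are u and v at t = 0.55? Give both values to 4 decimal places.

Euler on (u,v): u_{n+1} = u_n + h·u', v_{n+1} = v_n + h·v'.
0.100000: (-0.200000, -1.250000); f=(0.612500, -0.250000) → (-0.108125, -1.287500)
0.250000: (-0.108125, -1.287500); f=(0.753856, -0.139211) → (0.004953, -1.308382)
0.400000: (0.004953, -1.308382); f=(0.895122, 0.006481) → (0.139222, -1.307409)
(u(0.55), v(0.55)) ≈ (0.1392, -1.3074)

0.1392, -1.3074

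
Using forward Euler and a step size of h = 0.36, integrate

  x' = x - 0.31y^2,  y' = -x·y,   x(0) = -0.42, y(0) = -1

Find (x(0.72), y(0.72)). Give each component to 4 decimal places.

-1.0765, -1.4342

Euler on (x,y): x_{n+1} = x_n + h·x', y_{n+1} = y_n + h·y'.
0.000000: (-0.420000, -1.000000); f=(-0.730000, -0.420000) → (-0.682800, -1.151200)
0.360000: (-0.682800, -1.151200); f=(-1.093631, -0.786039) → (-1.076507, -1.434174)
(x(0.72), y(0.72)) ≈ (-1.0765, -1.4342)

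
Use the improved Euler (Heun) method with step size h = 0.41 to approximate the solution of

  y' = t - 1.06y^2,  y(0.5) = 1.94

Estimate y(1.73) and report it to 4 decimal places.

1.2545

Heun: k1 = f(t_n, y_n); k2 = f(t_n + h, y_n + h·k1); y_{n+1} = y_n + (h/2)·(k1 + k2).
t=0.500000, y=1.940000:
  k1 = f(0.500000, 1.940000) = -3.489416
  k2 = f(0.910000, 0.509339) = 0.635008
  y ← 1.940000 + (0.41/2)·(-3.489416 + 0.635008) = 1.354846
t=0.910000, y=1.354846:
  k1 = f(0.910000, 1.354846) = -1.035745
  k2 = f(1.320000, 0.930191) = 0.402830
  y ← 1.354846 + (0.41/2)·(-1.035745 + 0.402830) = 1.225099
t=1.320000, y=1.225099:
  k1 = f(1.320000, 1.225099) = -0.270919
  k2 = f(1.730000, 1.114022) = 0.414492
  y ← 1.225099 + (0.41/2)·(-0.270919 + 0.414492) = 1.254531
y(1.73) ≈ 1.2545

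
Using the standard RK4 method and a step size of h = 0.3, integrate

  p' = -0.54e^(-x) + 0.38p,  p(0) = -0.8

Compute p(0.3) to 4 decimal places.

RK4: k1 = f(x_n, p_n); k2 = f(x_n + h/2, p_n + (h/2)·k1); k3 = f(x_n + h/2, p_n + (h/2)·k2); k4 = f(x_n + h, p_n + h·k3); p_{n+1} = p_n + (h/6)·(k1 + 2k2 + 2k3 + k4).
x=0.000000, p=-0.800000:
  k1 = f(0.000000, -0.800000) = -0.844000
  k2 = f(0.150000, -0.926600) = -0.816890
  k3 = f(0.150000, -0.922534) = -0.815345
  k4 = f(0.300000, -1.044604) = -0.796991
  p ← -0.800000 + (0.3/6)·(k1 + 2k2 + 2k3 + k4) = -1.045273
p(0.3) ≈ -1.0453

-1.0453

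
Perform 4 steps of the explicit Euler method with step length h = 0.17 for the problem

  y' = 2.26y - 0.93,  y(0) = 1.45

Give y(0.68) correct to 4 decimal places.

4.2239

Euler: y_{n+1} = y_n + h·f(x_n, y_n).
x=0.000000, y=1.450000: f=2.347000 → y ← 1.450000 + 0.17·2.347000 = 1.848990
x=0.170000, y=1.848990: f=3.248717 → y ← 1.848990 + 0.17·3.248717 = 2.401272
x=0.340000, y=2.401272: f=4.496875 → y ← 2.401272 + 0.17·4.496875 = 3.165741
x=0.510000, y=3.165741: f=6.224574 → y ← 3.165741 + 0.17·6.224574 = 4.223918
y(0.68) ≈ 4.2239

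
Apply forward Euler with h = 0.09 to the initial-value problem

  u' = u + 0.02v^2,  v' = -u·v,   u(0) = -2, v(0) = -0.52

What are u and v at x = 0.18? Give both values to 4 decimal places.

-2.3750, -0.7340

Euler on (u,v): u_{n+1} = u_n + h·u', v_{n+1} = v_n + h·v'.
0.000000: (-2.000000, -0.520000); f=(-1.994592, -1.040000) → (-2.179513, -0.613600)
0.090000: (-2.179513, -0.613600); f=(-2.171983, -1.337349) → (-2.374992, -0.733961)
(u(0.18), v(0.18)) ≈ (-2.3750, -0.7340)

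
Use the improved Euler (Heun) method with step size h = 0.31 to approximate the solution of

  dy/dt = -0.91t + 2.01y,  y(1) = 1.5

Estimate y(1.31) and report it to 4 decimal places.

Heun: k1 = f(t_n, y_n); k2 = f(t_n + h, y_n + h·k1); y_{n+1} = y_n + (h/2)·(k1 + k2).
t=1.000000, y=1.500000:
  k1 = f(1.000000, 1.500000) = 2.105000
  k2 = f(1.310000, 2.152550) = 3.134525
  y ← 1.500000 + (0.31/2)·(2.105000 + 3.134525) = 2.312126
y(1.31) ≈ 2.3121

2.3121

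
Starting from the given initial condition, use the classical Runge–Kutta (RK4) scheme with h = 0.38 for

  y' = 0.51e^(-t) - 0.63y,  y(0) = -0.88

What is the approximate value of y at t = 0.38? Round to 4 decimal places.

-0.5504

RK4: k1 = f(t_n, y_n); k2 = f(t_n + h/2, y_n + (h/2)·k1); k3 = f(t_n + h/2, y_n + (h/2)·k2); k4 = f(t_n + h, y_n + h·k3); y_{n+1} = y_n + (h/6)·(k1 + 2k2 + 2k3 + k4).
t=0.000000, y=-0.880000:
  k1 = f(0.000000, -0.880000) = 1.064400
  k2 = f(0.190000, -0.677764) = 0.848740
  k3 = f(0.190000, -0.718739) = 0.874555
  k4 = f(0.380000, -0.547669) = 0.693801
  y ← -0.880000 + (0.38/6)·(k1 + 2k2 + 2k3 + k4) = -0.550363
y(0.38) ≈ -0.5504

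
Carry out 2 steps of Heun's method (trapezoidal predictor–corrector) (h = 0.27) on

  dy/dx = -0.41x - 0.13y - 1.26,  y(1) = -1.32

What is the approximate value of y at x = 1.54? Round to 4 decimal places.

Heun: k1 = f(x_n, y_n); k2 = f(x_n + h, y_n + h·k1); y_{n+1} = y_n + (h/2)·(k1 + k2).
x=1.000000, y=-1.320000:
  k1 = f(1.000000, -1.320000) = -1.498400
  k2 = f(1.270000, -1.724568) = -1.556506
  y ← -1.320000 + (0.27/2)·(-1.498400 + (-1.556506)) = -1.732412
x=1.270000, y=-1.732412:
  k1 = f(1.270000, -1.732412) = -1.555486
  k2 = f(1.540000, -2.152394) = -1.611589
  y ← -1.732412 + (0.27/2)·(-1.555486 + (-1.611589)) = -2.159967
y(1.54) ≈ -2.1600

-2.1600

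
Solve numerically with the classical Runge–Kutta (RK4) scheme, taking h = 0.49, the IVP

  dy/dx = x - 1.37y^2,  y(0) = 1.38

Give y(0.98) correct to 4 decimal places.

0.7680

RK4: k1 = f(x_n, y_n); k2 = f(x_n + h/2, y_n + (h/2)·k1); k3 = f(x_n + h/2, y_n + (h/2)·k2); k4 = f(x_n + h, y_n + h·k3); y_{n+1} = y_n + (h/6)·(k1 + 2k2 + 2k3 + k4).
x=0.000000, y=1.380000:
  k1 = f(0.000000, 1.380000) = -2.609028
  k2 = f(0.245000, 0.740788) = -0.506811
  k3 = f(0.245000, 1.255831) = -1.915644
  k4 = f(0.490000, 0.441334) = 0.223157
  y ← 1.380000 + (0.49/6)·(k1 + 2k2 + 2k3 + k4) = 0.789486
x=0.490000, y=0.789486:
  k1 = f(0.490000, 0.789486) = -0.363905
  k2 = f(0.735000, 0.700329) = 0.063068
  k3 = f(0.735000, 0.804938) = -0.152657
  k4 = f(0.980000, 0.714684) = 0.280240
  y ← 0.789486 + (0.49/6)·(k1 + 2k2 + 2k3 + k4) = 0.768021
y(0.98) ≈ 0.7680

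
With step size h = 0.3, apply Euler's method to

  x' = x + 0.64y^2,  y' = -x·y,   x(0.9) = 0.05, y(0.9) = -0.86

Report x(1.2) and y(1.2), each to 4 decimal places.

0.2070, -0.8471

Euler on (x,y): x_{n+1} = x_n + h·x', y_{n+1} = y_n + h·y'.
0.900000: (0.050000, -0.860000); f=(0.523344, 0.043000) → (0.207003, -0.847100)
(x(1.2), y(1.2)) ≈ (0.2070, -0.8471)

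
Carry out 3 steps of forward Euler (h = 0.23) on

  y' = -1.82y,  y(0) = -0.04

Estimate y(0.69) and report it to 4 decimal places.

-0.0079

Euler: y_{n+1} = y_n + h·f(t_n, y_n).
t=0.000000, y=-0.040000: f=0.072800 → y ← -0.040000 + 0.23·0.072800 = -0.023256
t=0.230000, y=-0.023256: f=0.042326 → y ← -0.023256 + 0.23·0.042326 = -0.013521
t=0.460000, y=-0.013521: f=0.024608 → y ← -0.013521 + 0.23·0.024608 = -0.007861
y(0.69) ≈ -0.0079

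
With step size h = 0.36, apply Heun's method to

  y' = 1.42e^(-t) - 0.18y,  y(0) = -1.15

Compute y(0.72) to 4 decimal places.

-0.3279

Heun: k1 = f(t_n, y_n); k2 = f(t_n + h, y_n + h·k1); y_{n+1} = y_n + (h/2)·(k1 + k2).
t=0.000000, y=-1.150000:
  k1 = f(0.000000, -1.150000) = 1.627000
  k2 = f(0.360000, -0.564280) = 1.092271
  y ← -1.150000 + (0.36/2)·(1.627000 + 1.092271) = -0.660531
t=0.360000, y=-0.660531:
  k1 = f(0.360000, -0.660531) = 1.109596
  k2 = f(0.720000, -0.261077) = 0.738182
  y ← -0.660531 + (0.36/2)·(1.109596 + 0.738182) = -0.327931
y(0.72) ≈ -0.3279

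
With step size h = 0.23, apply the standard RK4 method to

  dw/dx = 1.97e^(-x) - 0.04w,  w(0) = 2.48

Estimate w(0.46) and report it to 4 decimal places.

3.1540

RK4: k1 = f(x_n, w_n); k2 = f(x_n + h/2, w_n + (h/2)·k1); k3 = f(x_n + h/2, w_n + (h/2)·k2); k4 = f(x_n + h, w_n + h·k3); w_{n+1} = w_n + (h/6)·(k1 + 2k2 + 2k3 + k4).
x=0.000000, w=2.480000:
  k1 = f(0.000000, 2.480000) = 1.870800
  k2 = f(0.115000, 2.695142) = 1.648186
  k3 = f(0.115000, 2.669541) = 1.649210
  k4 = f(0.230000, 2.859318) = 1.450858
  w ← 2.480000 + (0.23/6)·(k1 + 2k2 + 2k3 + k4) = 2.860131
x=0.230000, w=2.860131:
  k1 = f(0.230000, 2.860131) = 1.450826
  k2 = f(0.345000, 3.026976) = 1.274115
  k3 = f(0.345000, 3.006654) = 1.274928
  k4 = f(0.460000, 3.153364) = 1.117494
  w ← 2.860131 + (0.23/6)·(k1 + 2k2 + 2k3 + k4) = 3.154009
w(0.46) ≈ 3.1540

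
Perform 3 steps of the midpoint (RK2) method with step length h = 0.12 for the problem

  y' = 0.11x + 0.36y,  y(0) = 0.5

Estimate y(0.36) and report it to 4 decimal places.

0.5766

Midpoint: k1 = f(x_n, y_n); k2 = f(x_n + h/2, y_n + (h/2)·k1); y_{n+1} = y_n + h·k2.
x=0.000000, y=0.500000:
  k1 = f(0.000000, 0.500000) = 0.180000
  k2 = f(0.060000, 0.510800) = 0.190488
  y ← 0.500000 + 0.12·0.190488 = 0.522859
x=0.120000, y=0.522859:
  k1 = f(0.120000, 0.522859) = 0.201429
  k2 = f(0.180000, 0.534944) = 0.212380
  y ← 0.522859 + 0.12·0.212380 = 0.548344
x=0.240000, y=0.548344:
  k1 = f(0.240000, 0.548344) = 0.223804
  k2 = f(0.300000, 0.561772) = 0.235238
  y ← 0.548344 + 0.12·0.235238 = 0.576573
y(0.36) ≈ 0.5766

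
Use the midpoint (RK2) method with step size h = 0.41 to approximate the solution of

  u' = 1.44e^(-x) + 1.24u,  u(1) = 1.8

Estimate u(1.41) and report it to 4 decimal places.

3.1799

Midpoint: k1 = f(x_n, u_n); k2 = f(x_n + h/2, u_n + (h/2)·k1); u_{n+1} = u_n + h·k2.
x=1.000000, u=1.800000:
  k1 = f(1.000000, 1.800000) = 2.761746
  k2 = f(1.205000, 2.366158) = 3.365592
  u ← 1.800000 + 0.41·3.365592 = 3.179893
u(1.41) ≈ 3.1799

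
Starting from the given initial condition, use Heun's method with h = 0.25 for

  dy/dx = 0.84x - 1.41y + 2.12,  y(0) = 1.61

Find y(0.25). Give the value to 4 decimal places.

Heun: k1 = f(x_n, y_n); k2 = f(x_n + h, y_n + h·k1); y_{n+1} = y_n + (h/2)·(k1 + k2).
x=0.000000, y=1.610000:
  k1 = f(0.000000, 1.610000) = -0.150100
  k2 = f(0.250000, 1.572475) = 0.112810
  y ← 1.610000 + (0.25/2)·(-0.150100 + 0.112810) = 1.605339
y(0.25) ≈ 1.6053

1.6053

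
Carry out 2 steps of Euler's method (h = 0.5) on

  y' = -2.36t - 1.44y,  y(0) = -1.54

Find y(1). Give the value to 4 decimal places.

-0.7107

Euler: y_{n+1} = y_n + h·f(t_n, y_n).
t=0.000000, y=-1.540000: f=2.217600 → y ← -1.540000 + 0.5·2.217600 = -0.431200
t=0.500000, y=-0.431200: f=-0.559072 → y ← -0.431200 + 0.5·(-0.559072) = -0.710736
y(1) ≈ -0.7107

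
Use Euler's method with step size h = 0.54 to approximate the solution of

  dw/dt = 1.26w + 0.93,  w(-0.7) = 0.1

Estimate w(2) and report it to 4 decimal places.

10.4913

Euler: w_{n+1} = w_n + h·f(t_n, w_n).
t=-0.700000, w=0.100000: f=1.056000 → w ← 0.100000 + 0.54·1.056000 = 0.670240
t=-0.160000, w=0.670240: f=1.774502 → w ← 0.670240 + 0.54·1.774502 = 1.628471
t=0.380000, w=1.628471: f=2.981874 → w ← 1.628471 + 0.54·2.981874 = 3.238683
t=0.920000, w=3.238683: f=5.010741 → w ← 3.238683 + 0.54·5.010741 = 5.944483
t=1.460000, w=5.944483: f=8.420049 → w ← 5.944483 + 0.54·8.420049 = 10.491310
w(2) ≈ 10.4913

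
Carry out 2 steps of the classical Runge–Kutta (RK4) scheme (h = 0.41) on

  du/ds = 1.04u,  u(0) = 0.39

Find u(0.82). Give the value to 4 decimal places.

RK4: k1 = f(s_n, u_n); k2 = f(s_n + h/2, u_n + (h/2)·k1); k3 = f(s_n + h/2, u_n + (h/2)·k2); k4 = f(s_n + h, u_n + h·k3); u_{n+1} = u_n + (h/6)·(k1 + 2k2 + 2k3 + k4).
s=0.000000, u=0.390000:
  k1 = f(0.000000, 0.390000) = 0.405600
  k2 = f(0.205000, 0.473148) = 0.492074
  k3 = f(0.205000, 0.490875) = 0.510510
  k4 = f(0.410000, 0.599309) = 0.623282
  u ← 0.390000 + (0.41/6)·(k1 + 2k2 + 2k3 + k4) = 0.597327
s=0.410000, u=0.597327:
  k1 = f(0.410000, 0.597327) = 0.621220
  k2 = f(0.615000, 0.724677) = 0.753664
  k3 = f(0.615000, 0.751828) = 0.781901
  k4 = f(0.820000, 0.917906) = 0.954622
  u ← 0.597327 + (0.41/6)·(k1 + 2k2 + 2k3 + k4) = 0.914870
u(0.82) ≈ 0.9149

0.9149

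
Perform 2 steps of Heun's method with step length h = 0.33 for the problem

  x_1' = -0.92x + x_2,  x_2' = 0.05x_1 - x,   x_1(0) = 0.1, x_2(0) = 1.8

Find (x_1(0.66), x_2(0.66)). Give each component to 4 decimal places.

Heun on (x_1,x_2): k1 = f(x_n, state_n); k2 = f(x_n + h, state_n + h·k1); state_{n+1} = state_n + (h/2)·(k1 + k2).
0.000000: (0.100000, 1.800000)
  k1 = (1.800000, 0.005000)
  predictor → (0.694000, 1.801650)
  k2 = (1.498050, -0.295300)
  → (0.644178, 1.752101)
0.330000: (0.644178, 1.752101)
  k1 = (1.448500, -0.297791)
  predictor → (1.122183, 1.653829)
  k2 = (1.046629, -0.603891)
  → (1.055875, 1.603323)
(x_1(0.66), x_2(0.66)) ≈ (1.0559, 1.6033)

1.0559, 1.6033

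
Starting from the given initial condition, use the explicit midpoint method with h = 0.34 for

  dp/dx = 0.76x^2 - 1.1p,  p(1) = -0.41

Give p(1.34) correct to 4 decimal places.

0.0201

Midpoint: k1 = f(x_n, p_n); k2 = f(x_n + h/2, p_n + (h/2)·k1); p_{n+1} = p_n + h·k2.
x=1.000000, p=-0.410000:
  k1 = f(1.000000, -0.410000) = 1.211000
  k2 = f(1.170000, -0.204130) = 1.264907
  p ← -0.410000 + 0.34·1.264907 = 0.020068
p(1.34) ≈ 0.0201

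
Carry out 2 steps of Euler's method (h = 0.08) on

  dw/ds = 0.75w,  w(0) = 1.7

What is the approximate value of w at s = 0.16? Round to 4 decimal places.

1.9101

Euler: w_{n+1} = w_n + h·f(s_n, w_n).
s=0.000000, w=1.700000: f=1.275000 → w ← 1.700000 + 0.08·1.275000 = 1.802000
s=0.080000, w=1.802000: f=1.351500 → w ← 1.802000 + 0.08·1.351500 = 1.910120
w(0.16) ≈ 1.9101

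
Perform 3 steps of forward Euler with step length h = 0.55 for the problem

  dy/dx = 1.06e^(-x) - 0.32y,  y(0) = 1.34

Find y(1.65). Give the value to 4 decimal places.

Euler: y_{n+1} = y_n + h·f(x_n, y_n).
x=0.000000, y=1.340000: f=0.631200 → y ← 1.340000 + 0.55·0.631200 = 1.687160
x=0.550000, y=1.687160: f=0.071676 → y ← 1.687160 + 0.55·0.071676 = 1.726582
x=1.100000, y=1.726582: f=-0.199663 → y ← 1.726582 + 0.55·(-0.199663) = 1.616767
y(1.65) ≈ 1.6168

1.6168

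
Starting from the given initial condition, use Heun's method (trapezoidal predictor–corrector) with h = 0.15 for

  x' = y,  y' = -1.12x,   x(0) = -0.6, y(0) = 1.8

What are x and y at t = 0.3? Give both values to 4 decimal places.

-0.0367, 1.9086

Heun on (x,y): k1 = f(t_n, state_n); k2 = f(t_n + h, state_n + h·k1); state_{n+1} = state_n + (h/2)·(k1 + k2).
0.000000: (-0.600000, 1.800000)
  k1 = (1.800000, 0.672000)
  predictor → (-0.330000, 1.900800)
  k2 = (1.900800, 0.369600)
  → (-0.322440, 1.878120)
0.150000: (-0.322440, 1.878120)
  k1 = (1.878120, 0.361133)
  predictor → (-0.040722, 1.932290)
  k2 = (1.932290, 0.045609)
  → (-0.036659, 1.908626)
(x(0.3), y(0.3)) ≈ (-0.0367, 1.9086)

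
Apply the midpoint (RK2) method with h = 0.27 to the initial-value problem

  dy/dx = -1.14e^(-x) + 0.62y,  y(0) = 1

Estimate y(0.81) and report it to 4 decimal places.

Midpoint: k1 = f(x_n, y_n); k2 = f(x_n + h/2, y_n + (h/2)·k1); y_{n+1} = y_n + h·k2.
x=0.000000, y=1.000000:
  k1 = f(0.000000, 1.000000) = -0.520000
  k2 = f(0.135000, 0.929800) = -0.419560
  y ← 1.000000 + 0.27·(-0.419560) = 0.886719
x=0.270000, y=0.886719:
  k1 = f(0.270000, 0.886719) = -0.320487
  k2 = f(0.405000, 0.843453) = -0.237413
  y ← 0.886719 + 0.27·(-0.237413) = 0.822617
x=0.540000, y=0.822617:
  k1 = f(0.540000, 0.822617) = -0.154310
  k2 = f(0.675000, 0.801785) = -0.083331
  y ← 0.822617 + 0.27·(-0.083331) = 0.800118
y(0.81) ≈ 0.8001

0.8001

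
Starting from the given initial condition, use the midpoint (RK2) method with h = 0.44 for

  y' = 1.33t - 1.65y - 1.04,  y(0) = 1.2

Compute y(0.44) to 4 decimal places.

0.4823

Midpoint: k1 = f(t_n, y_n); k2 = f(t_n + h/2, y_n + (h/2)·k1); y_{n+1} = y_n + h·k2.
t=0.000000, y=1.200000:
  k1 = f(0.000000, 1.200000) = -3.020000
  k2 = f(0.220000, 0.535600) = -1.631140
  y ← 1.200000 + 0.44·(-1.631140) = 0.482298
y(0.44) ≈ 0.4823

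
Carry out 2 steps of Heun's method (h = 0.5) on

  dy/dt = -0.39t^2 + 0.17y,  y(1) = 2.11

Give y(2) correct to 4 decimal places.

1.5185

Heun: k1 = f(t_n, y_n); k2 = f(t_n + h, y_n + h·k1); y_{n+1} = y_n + (h/2)·(k1 + k2).
t=1.000000, y=2.110000:
  k1 = f(1.000000, 2.110000) = -0.031300
  k2 = f(1.500000, 2.094350) = -0.521460
  y ← 2.110000 + (0.5/2)·(-0.031300 + (-0.521460)) = 1.971810
t=1.500000, y=1.971810:
  k1 = f(1.500000, 1.971810) = -0.542292
  k2 = f(2.000000, 1.700664) = -1.270887
  y ← 1.971810 + (0.5/2)·(-0.542292 + (-1.270887)) = 1.518515
y(2) ≈ 1.5185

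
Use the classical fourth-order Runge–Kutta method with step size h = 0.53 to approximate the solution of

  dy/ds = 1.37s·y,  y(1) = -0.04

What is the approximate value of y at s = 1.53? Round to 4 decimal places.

RK4: k1 = f(s_n, y_n); k2 = f(s_n + h/2, y_n + (h/2)·k1); k3 = f(s_n + h/2, y_n + (h/2)·k2); k4 = f(s_n + h, y_n + h·k3); y_{n+1} = y_n + (h/6)·(k1 + 2k2 + 2k3 + k4).
s=1.000000, y=-0.040000:
  k1 = f(1.000000, -0.040000) = -0.054800
  k2 = f(1.265000, -0.054522) = -0.094489
  k3 = f(1.265000, -0.065040) = -0.112717
  k4 = f(1.530000, -0.099740) = -0.209065
  y ← -0.040000 + (0.53/6)·(k1 + 2k2 + 2k3 + k4) = -0.099915
y(1.53) ≈ -0.0999

-0.0999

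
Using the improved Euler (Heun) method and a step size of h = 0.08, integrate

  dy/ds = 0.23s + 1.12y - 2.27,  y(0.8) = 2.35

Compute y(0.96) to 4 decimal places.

2.4486

Heun: k1 = f(s_n, y_n); k2 = f(s_n + h, y_n + h·k1); y_{n+1} = y_n + (h/2)·(k1 + k2).
s=0.800000, y=2.350000:
  k1 = f(0.800000, 2.350000) = 0.546000
  k2 = f(0.880000, 2.393680) = 0.613322
  y ← 2.350000 + (0.08/2)·(0.546000 + 0.613322) = 2.396373
s=0.880000, y=2.396373:
  k1 = f(0.880000, 2.396373) = 0.616338
  k2 = f(0.960000, 2.445680) = 0.689961
  y ← 2.396373 + (0.08/2)·(0.616338 + 0.689961) = 2.448625
y(0.96) ≈ 2.4486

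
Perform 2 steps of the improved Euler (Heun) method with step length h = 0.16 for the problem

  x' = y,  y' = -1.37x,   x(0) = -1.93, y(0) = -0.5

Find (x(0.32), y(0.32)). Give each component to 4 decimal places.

-1.9524, 0.3662

Heun on (x,y): k1 = f(s_n, state_n); k2 = f(s_n + h, state_n + h·k1); state_{n+1} = state_n + (h/2)·(k1 + k2).
0.000000: (-1.930000, -0.500000)
  k1 = (-0.500000, 2.644100)
  predictor → (-2.010000, -0.076944)
  k2 = (-0.076944, 2.753700)
  → (-1.976156, -0.068176)
0.160000: (-1.976156, -0.068176)
  k1 = (-0.068176, 2.707333)
  predictor → (-1.987064, 0.364997)
  k2 = (0.364997, 2.722277)
  → (-1.952410, 0.366193)
(x(0.32), y(0.32)) ≈ (-1.9524, 0.3662)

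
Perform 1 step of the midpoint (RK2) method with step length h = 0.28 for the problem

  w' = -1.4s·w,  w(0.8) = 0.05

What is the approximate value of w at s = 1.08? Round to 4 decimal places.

0.0345

Midpoint: k1 = f(s_n, w_n); k2 = f(s_n + h/2, w_n + (h/2)·k1); w_{n+1} = w_n + h·k2.
s=0.800000, w=0.050000:
  k1 = f(0.800000, 0.050000) = -0.056000
  k2 = f(0.940000, 0.042160) = -0.055483
  w ← 0.050000 + 0.28·(-0.055483) = 0.034465
w(1.08) ≈ 0.0345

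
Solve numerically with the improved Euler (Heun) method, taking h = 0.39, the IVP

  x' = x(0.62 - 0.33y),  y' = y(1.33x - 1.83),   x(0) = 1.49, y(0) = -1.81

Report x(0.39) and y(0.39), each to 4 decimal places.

2.3804, -2.2720

Heun on (x,y): k1 = f(t_n, state_n); k2 = f(t_n + h, state_n + h·k1); state_{n+1} = state_n + (h/2)·(k1 + k2).
0.000000: (1.490000, -1.810000)
  k1 = (1.813777, -0.274577)
  predictor → (2.197373, -1.917085)
  k2 = (2.752513, -2.094427)
  → (2.380427, -2.271956)
(x(0.39), y(0.39)) ≈ (2.3804, -2.2720)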